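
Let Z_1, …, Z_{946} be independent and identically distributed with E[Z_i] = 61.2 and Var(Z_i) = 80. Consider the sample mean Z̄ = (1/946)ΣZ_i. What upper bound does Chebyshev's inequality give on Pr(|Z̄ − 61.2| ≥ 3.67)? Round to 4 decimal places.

0.0063

Var(Z̄) = Var(Z_i)/n = 80/946 = 0.084567.
Chebyshev: Pr(|Z̄ − 61.2| ≥ 3.67) ≤ Var(Z̄)/(3.67)² = 80/(946·3.67²) = 0.0063.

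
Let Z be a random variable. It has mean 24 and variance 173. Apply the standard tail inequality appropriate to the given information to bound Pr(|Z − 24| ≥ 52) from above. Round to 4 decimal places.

0.0640

Mean and variance are known, so Chebyshev's inequality applies.
Chebyshev: Pr(|Z − μ| ≥ t) ≤ Var(Z)/t².
Bound = 173 / 2704 = 0.0640.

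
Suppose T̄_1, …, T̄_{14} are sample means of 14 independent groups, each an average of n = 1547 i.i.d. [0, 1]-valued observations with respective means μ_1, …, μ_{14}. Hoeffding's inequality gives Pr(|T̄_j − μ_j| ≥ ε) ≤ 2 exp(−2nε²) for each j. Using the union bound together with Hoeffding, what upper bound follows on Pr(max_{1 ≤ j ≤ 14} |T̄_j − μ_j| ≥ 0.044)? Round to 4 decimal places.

0.0701

Per-experiment Hoeffding bound: 2·exp(−2·1547·0.044²) = 2·exp(−5.98998) = 0.0050074.
Union bound over 14 events: 14·0.0050074 = 0.07010.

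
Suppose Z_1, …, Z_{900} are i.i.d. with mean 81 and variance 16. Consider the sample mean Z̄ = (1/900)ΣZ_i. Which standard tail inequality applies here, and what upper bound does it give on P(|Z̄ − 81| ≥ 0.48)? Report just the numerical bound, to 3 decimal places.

With mean and variance of each term known, Chebyshev's inequality bounds the deviation of the sum (or sample mean).
Var(Z̄) = Var(Z_i)/n = 16/900 = 0.017778.
Chebyshev: P(|Z̄ − 81| ≥ 0.48) ≤ Var(Z̄)/(0.48)² = 16/(900·0.48²) = 0.0772.

0.077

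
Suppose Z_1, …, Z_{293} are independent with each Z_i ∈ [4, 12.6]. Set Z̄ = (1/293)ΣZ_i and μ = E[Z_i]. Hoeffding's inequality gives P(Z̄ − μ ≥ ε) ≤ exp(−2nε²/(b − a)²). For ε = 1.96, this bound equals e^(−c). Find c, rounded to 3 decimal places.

c = 2nε²/(b − a)² = 2·293·1.96² / 8.6² = 30.4378.

30.438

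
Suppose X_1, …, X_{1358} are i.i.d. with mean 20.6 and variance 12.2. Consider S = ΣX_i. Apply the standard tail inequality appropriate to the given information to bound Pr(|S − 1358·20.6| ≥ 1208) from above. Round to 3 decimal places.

With mean and variance of each term known, Chebyshev's inequality bounds the deviation of the sum (or sample mean).
Var(S) = n·Var(X_i) = 1358·12.2 = 16567.6.
Chebyshev: Pr(|S − 1358·20.6| ≥ 1208) ≤ Var(S)/1208² = 16567.6/1459264 = 0.0114.

0.011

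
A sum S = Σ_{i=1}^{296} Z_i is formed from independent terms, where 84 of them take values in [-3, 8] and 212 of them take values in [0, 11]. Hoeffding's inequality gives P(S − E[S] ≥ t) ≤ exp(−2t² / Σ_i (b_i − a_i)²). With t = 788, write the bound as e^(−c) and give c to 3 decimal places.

34.674

Σ(b_i − a_i)² = 84·11² + 212·11² = 35816.
c = 2t² / 35816 = 2·788² / 35816 = 34.6741.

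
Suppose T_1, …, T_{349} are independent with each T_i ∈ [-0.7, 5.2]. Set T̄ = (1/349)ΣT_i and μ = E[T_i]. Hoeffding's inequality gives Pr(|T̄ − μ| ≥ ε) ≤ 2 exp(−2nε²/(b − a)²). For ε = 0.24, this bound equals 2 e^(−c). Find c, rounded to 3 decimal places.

c = 2nε²/(b − a)² = 2·349·0.24² / 5.9² = 1.1550.

1.155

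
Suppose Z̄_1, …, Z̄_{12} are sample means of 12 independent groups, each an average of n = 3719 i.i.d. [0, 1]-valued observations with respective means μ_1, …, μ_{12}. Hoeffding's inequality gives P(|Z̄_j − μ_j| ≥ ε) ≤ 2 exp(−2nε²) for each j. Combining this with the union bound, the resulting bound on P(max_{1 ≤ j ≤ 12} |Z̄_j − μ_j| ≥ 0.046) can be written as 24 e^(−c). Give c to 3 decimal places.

Union bound over the 12 events: P(max_{1 ≤ j ≤ 12} |Z̄_j − μ_j| ≥ 0.046) ≤ 12·2·exp(−2nε²) = 24 exp(−2·3719·0.046²).
So c = 2·3719·0.046² = 15.7388.

15.739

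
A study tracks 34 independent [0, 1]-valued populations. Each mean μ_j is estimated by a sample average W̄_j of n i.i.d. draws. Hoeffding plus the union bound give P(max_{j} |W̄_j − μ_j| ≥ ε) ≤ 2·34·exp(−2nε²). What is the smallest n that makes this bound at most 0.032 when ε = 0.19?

107

Need 2·34·exp(−2nε²) ≤ 0.032, i.e. exp(−2nε²) ≤ 0.032/68.
So 2nε² ≥ ln(68/0.032) = 7.661527.
Hence n ≥ 7.661527/(2·0.19²) = 106.115.
The smallest integer n is 107.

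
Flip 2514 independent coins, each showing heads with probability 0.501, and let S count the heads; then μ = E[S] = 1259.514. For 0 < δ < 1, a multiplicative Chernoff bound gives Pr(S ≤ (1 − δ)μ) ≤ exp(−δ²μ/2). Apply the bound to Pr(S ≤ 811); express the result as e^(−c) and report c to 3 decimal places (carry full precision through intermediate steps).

79.858

Write 811 = (1 − δ)μ, so δ = 1 − 811/1259.514 = 0.3561008…
Then the exponent is δ²μ/2 = (μ − 811)²/(2μ) = 79.858107.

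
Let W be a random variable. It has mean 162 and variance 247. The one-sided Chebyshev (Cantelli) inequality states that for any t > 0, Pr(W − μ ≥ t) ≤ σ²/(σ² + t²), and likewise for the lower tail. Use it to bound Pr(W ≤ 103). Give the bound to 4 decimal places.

0.0663

Here σ² = 247 and t = 59, so σ² + t² = 3728.
Cantelli's bound: 247/3728 = 0.0663.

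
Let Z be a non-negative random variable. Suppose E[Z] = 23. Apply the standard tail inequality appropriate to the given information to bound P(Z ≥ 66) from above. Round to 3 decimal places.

Only the mean of a non-negative variable is known, so Markov's inequality is the applicable tail bound.
Markov's inequality: for a non-negative random variable, P(Z ≥ a) ≤ E[Z]/a.
Here E[Z] = 23 and a = 66, so the bound is 23/66 = 0.3485.

0.348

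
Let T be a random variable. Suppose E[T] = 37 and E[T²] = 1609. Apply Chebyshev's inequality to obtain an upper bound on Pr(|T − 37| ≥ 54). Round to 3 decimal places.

Var(T) = E[T²] − (E[T])² = 1609 − 1369 = 240.
Chebyshev's inequality: Pr(|T − μ| ≥ t) ≤ Var(T)/t² = 240/2916 = 0.0823.

0.082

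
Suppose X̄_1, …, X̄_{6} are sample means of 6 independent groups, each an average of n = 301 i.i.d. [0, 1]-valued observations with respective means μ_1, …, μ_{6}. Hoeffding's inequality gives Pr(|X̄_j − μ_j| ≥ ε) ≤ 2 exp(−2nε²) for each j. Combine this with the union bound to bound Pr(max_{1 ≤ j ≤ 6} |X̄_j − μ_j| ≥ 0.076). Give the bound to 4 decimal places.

Per-experiment Hoeffding bound: 2·exp(−2·301·0.076²) = 2·exp(−3.47715) = 0.061791.
Union bound over 6 events: 6·0.061791 = 0.37074.

0.3707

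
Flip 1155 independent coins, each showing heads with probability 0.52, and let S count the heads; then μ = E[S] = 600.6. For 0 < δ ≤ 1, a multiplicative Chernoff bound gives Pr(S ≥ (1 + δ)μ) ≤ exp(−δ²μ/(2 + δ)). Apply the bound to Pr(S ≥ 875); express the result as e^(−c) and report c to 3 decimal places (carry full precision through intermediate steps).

Write 875 = (1 + δ)μ, so δ = 875/600.6 − 1 = 0.4568765…
Then the exponent is δ²μ/(2 + δ) = (875 − μ)² / (μ·(2 + δ)) = 51.026945.

51.027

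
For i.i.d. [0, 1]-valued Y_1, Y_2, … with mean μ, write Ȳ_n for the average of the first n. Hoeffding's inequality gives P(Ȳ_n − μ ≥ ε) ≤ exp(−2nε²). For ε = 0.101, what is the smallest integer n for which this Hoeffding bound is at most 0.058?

140

Require exp(−2nε²) ≤ 0.058, i.e. 2nε² ≥ ln(1/0.058) = 2.847312.
So n ≥ 2.847312 / (2·0.101²) = 139.560.
The smallest integer n is 140.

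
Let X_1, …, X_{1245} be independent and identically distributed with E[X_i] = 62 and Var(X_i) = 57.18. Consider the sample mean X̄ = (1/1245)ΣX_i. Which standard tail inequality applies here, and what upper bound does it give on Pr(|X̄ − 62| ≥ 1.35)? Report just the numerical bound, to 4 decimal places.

With mean and variance of each term known, Chebyshev's inequality bounds the deviation of the sum (or sample mean).
Var(X̄) = Var(X_i)/n = 57.18/1245 = 0.045928.
Chebyshev: Pr(|X̄ − 62| ≥ 1.35) ≤ Var(X̄)/(1.35)² = 57.18/(1245·1.35²) = 0.0252.

0.0252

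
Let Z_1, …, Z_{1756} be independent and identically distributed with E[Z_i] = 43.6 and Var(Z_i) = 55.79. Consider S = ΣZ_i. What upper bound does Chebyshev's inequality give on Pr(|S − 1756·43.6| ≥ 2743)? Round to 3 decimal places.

0.013

Var(S) = n·Var(Z_i) = 1756·55.79 = 97967.24.
Chebyshev: Pr(|S − 1756·43.6| ≥ 2743) ≤ Var(S)/2743² = 97967.24/7524049 = 0.0130.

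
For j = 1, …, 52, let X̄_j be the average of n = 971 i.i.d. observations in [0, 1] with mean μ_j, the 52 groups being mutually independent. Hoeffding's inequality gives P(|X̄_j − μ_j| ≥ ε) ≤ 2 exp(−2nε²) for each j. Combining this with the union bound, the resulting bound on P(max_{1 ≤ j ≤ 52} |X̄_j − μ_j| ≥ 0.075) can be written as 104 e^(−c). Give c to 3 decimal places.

10.924

Union bound over the 52 events: P(max_{1 ≤ j ≤ 52} |X̄_j − μ_j| ≥ 0.075) ≤ 52·2·exp(−2nε²) = 104 exp(−2·971·0.075²).
So c = 2·971·0.075² = 10.9238.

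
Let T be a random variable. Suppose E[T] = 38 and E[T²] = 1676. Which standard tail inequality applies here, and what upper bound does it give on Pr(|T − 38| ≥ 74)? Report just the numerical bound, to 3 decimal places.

0.042

The first two moments determine the variance, so Chebyshev's inequality is the sharpest standard bound available.
Var(T) = E[T²] − (E[T])² = 1676 − 1444 = 232.
Chebyshev's inequality: Pr(|T − μ| ≥ t) ≤ Var(T)/t² = 232/5476 = 0.0424.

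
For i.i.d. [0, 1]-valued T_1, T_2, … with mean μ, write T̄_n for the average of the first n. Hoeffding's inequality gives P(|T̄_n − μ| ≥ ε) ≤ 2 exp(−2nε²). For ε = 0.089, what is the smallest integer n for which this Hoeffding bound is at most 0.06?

222

Require 2·exp(−2nε²) ≤ 0.06, i.e. 2nε² ≥ ln(2/0.06) = 3.506558.
So n ≥ 3.506558 / (2·0.089²) = 221.346.
The smallest integer n is 222.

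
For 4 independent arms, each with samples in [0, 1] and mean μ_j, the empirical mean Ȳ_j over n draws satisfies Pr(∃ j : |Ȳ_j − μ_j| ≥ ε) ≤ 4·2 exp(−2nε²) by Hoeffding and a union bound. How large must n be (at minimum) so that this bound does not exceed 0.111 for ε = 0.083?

311

Need 2·4·exp(−2nε²) ≤ 0.111, i.e. exp(−2nε²) ≤ 0.111/8.
So 2nε² ≥ ln(8/0.111) = 4.277667.
Hence n ≥ 4.277667/(2·0.083²) = 310.471.
The smallest integer n is 311.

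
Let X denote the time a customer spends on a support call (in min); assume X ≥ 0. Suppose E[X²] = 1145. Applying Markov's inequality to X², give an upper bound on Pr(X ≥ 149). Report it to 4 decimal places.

Since X ≥ 0, the event {X ≥ 149} is the same as {X² ≥ 22201}.
Markov's inequality applied to X² gives Pr(X² ≥ 22201) ≤ E[X²]/22201 = 1145/22201 = 0.0516.

0.0516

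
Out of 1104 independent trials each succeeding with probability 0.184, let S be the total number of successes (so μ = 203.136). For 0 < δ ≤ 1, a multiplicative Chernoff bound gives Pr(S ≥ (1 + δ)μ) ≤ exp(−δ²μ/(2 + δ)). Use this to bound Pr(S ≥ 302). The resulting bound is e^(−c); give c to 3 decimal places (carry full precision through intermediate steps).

19.349

Write 302 = (1 + δ)μ, so δ = 302/203.136 − 1 = 0.4866887…
Then the exponent is δ²μ/(2 + δ) = (302 − μ)² / (μ·(2 + δ)) = 19.349424.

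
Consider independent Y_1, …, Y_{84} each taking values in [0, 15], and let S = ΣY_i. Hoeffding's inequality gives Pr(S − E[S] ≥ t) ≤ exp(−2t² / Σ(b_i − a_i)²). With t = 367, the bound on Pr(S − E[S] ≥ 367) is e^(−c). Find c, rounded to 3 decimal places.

Σ(b_i − a_i)² = 84·(15)² = 18900.
c = 2t²/18900 = 2·367²/18900 = 14.2528.

14.253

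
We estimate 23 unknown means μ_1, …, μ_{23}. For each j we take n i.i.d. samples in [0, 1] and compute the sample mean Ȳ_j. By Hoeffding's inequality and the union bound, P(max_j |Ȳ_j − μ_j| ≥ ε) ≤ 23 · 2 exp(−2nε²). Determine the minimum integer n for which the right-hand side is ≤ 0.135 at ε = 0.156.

120

Need 2·23·exp(−2nε²) ≤ 0.135, i.e. exp(−2nε²) ≤ 0.135/46.
So 2nε² ≥ ln(46/0.135) = 5.831122.
Hence n ≥ 5.831122/(2·0.156²) = 119.804.
The smallest integer n is 120.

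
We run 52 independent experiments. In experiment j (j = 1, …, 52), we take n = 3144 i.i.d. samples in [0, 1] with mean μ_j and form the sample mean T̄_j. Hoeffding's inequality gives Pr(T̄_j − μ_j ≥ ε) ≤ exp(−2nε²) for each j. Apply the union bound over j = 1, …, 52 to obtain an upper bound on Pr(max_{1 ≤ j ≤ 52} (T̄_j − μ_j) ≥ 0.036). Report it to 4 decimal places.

Per-experiment Hoeffding bound: exp(−2·3144·0.036²) = exp(−8.14925) = 0.00028895.
Union bound over 52 events: 52·0.00028895 = 0.01503.

0.0150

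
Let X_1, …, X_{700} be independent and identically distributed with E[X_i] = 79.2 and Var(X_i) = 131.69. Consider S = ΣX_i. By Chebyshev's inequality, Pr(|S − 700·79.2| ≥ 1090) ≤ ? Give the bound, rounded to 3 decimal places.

0.078

Var(S) = n·Var(X_i) = 700·131.69 = 92183.
Chebyshev: Pr(|S − 700·79.2| ≥ 1090) ≤ Var(S)/1090² = 92183/1188100 = 0.0776.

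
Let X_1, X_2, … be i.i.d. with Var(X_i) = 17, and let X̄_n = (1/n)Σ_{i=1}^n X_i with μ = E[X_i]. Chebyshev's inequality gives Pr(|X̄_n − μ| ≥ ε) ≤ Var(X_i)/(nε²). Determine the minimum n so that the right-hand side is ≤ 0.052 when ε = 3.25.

31

Require 17/(n·3.25²) ≤ 0.052, i.e. n ≥ 17/(0.052·3.25²) = 30.951.
The smallest integer n is 31.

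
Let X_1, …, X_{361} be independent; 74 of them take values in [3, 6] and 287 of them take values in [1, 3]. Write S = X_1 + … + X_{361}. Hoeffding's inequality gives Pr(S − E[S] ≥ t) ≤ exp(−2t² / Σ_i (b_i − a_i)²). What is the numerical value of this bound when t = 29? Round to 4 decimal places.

Σ(b_i − a_i)² = 74·3² + 287·2² = 1814.
Exponent = 2·29² / 1814 = 0.92723.
Bound = exp(−0.92723) = 0.39565.

0.3956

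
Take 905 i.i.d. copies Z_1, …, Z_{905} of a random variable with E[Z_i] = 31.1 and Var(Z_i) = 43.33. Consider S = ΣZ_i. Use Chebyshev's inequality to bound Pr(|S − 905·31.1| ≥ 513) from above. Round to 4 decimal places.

Var(S) = n·Var(Z_i) = 905·43.33 = 39213.65.
Chebyshev: Pr(|S − 905·31.1| ≥ 513) ≤ Var(S)/513² = 39213.65/263169 = 0.1490.

0.1490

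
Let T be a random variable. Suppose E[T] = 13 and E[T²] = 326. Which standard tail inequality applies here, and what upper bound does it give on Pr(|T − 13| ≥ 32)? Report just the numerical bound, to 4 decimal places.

0.1533

The first two moments determine the variance, so Chebyshev's inequality is the sharpest standard bound available.
Var(T) = E[T²] − (E[T])² = 326 − 169 = 157.
Chebyshev's inequality: Pr(|T − μ| ≥ t) ≤ Var(T)/t² = 157/1024 = 0.1533.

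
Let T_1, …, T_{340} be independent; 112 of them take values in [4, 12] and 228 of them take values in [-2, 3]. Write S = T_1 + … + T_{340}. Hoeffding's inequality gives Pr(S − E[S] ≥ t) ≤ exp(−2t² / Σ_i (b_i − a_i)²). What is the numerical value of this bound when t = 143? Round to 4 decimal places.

Σ(b_i − a_i)² = 112·8² + 228·5² = 12868.
Exponent = 2·143² / 12868 = 3.17827.
Bound = exp(−3.17827) = 0.04166.

0.0417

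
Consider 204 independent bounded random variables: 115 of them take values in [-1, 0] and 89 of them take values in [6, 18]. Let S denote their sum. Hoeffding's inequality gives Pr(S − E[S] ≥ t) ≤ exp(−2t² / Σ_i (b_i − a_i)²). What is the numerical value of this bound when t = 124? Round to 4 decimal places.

Σ(b_i − a_i)² = 115·1² + 89·12² = 12931.
Exponent = 2·124² / 12931 = 2.37816.
Bound = exp(−2.37816) = 0.09272.

0.0927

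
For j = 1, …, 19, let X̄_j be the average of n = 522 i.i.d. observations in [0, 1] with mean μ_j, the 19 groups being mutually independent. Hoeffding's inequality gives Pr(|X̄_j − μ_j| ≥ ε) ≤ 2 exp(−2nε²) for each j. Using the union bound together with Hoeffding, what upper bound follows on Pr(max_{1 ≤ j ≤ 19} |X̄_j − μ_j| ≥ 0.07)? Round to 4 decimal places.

0.2281

Per-experiment Hoeffding bound: 2·exp(−2·522·0.07²) = 2·exp(−5.11560) = 0.012005.
Union bound over 19 events: 19·0.012005 = 0.22809.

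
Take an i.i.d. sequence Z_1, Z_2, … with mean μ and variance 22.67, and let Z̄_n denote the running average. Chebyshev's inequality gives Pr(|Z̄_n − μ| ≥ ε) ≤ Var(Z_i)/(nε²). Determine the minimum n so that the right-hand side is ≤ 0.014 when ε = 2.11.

Require 22.67/(n·2.11²) ≤ 0.014, i.e. n ≥ 22.67/(0.014·2.11²) = 363.713.
The smallest integer n is 364.

364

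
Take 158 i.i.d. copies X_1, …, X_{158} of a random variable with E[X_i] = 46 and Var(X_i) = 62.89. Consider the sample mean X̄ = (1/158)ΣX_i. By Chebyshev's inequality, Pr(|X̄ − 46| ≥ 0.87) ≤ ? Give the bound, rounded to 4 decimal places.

Var(X̄) = Var(X_i)/n = 62.89/158 = 0.39804.
Chebyshev: Pr(|X̄ − 46| ≥ 0.87) ≤ Var(X̄)/(0.87)² = 62.89/(158·0.87²) = 0.5259.

0.5259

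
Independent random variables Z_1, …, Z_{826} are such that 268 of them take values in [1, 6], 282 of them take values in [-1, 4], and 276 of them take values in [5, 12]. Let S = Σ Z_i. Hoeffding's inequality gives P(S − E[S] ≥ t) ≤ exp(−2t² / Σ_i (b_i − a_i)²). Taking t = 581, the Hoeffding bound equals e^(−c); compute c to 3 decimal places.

24.753

Σ(b_i − a_i)² = 268·5² + 282·5² + 276·7² = 27274.
c = 2t² / 27274 = 2·581² / 27274 = 24.7533.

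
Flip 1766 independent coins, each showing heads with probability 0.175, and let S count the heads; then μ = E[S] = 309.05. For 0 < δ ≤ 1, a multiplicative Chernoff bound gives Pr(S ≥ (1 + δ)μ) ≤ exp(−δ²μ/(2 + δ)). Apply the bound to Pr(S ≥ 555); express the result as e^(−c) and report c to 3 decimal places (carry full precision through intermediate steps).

70.009

Write 555 = (1 + δ)μ, so δ = 555/309.05 − 1 = 0.7958259…
Then the exponent is δ²μ/(2 + δ) = (555 − μ)² / (μ·(2 + δ)) = 70.009146.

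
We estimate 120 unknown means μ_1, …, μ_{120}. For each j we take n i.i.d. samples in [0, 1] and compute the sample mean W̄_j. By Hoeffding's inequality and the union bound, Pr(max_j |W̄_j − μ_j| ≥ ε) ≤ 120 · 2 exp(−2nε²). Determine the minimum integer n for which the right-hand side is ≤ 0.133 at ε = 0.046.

Need 2·120·exp(−2nε²) ≤ 0.133, i.e. exp(−2nε²) ≤ 0.133/240.
So 2nε² ≥ ln(240/0.133) = 7.498045.
Hence n ≥ 7.498045/(2·0.046²) = 1771.750.
The smallest integer n is 1772.

1772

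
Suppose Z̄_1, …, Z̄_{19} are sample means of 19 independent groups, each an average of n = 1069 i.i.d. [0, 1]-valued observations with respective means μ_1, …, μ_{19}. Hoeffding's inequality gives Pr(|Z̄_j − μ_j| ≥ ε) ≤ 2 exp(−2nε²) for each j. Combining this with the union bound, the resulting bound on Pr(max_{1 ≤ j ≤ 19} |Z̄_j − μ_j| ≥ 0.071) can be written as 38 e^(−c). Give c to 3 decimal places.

10.778

Union bound over the 19 events: Pr(max_{1 ≤ j ≤ 19} |Z̄_j − μ_j| ≥ 0.071) ≤ 19·2·exp(−2nε²) = 38 exp(−2·1069·0.071²).
So c = 2·1069·0.071² = 10.7777.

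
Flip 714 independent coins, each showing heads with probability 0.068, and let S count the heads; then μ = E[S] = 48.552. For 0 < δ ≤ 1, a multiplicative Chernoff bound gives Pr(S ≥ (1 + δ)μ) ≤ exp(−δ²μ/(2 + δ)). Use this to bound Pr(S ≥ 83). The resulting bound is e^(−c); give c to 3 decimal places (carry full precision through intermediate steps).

9.020

Write 83 = (1 + δ)μ, so δ = 83/48.552 − 1 = 0.7095073…
Then the exponent is δ²μ/(2 + δ) = (83 − μ)² / (μ·(2 + δ)) = 9.020499.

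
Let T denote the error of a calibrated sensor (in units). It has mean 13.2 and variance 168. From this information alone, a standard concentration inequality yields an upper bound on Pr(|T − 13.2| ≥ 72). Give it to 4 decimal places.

0.0324

Mean and variance are known, so Chebyshev's inequality applies.
Chebyshev: Pr(|T − μ| ≥ t) ≤ Var(T)/t².
Bound = 168 / 5184 = 0.0324.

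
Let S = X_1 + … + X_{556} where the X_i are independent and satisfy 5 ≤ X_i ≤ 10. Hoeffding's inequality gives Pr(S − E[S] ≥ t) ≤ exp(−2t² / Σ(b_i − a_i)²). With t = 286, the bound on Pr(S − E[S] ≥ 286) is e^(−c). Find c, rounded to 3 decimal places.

Σ(b_i − a_i)² = 556·(5)² = 13900.
c = 2t²/13900 = 2·286²/13900 = 11.7692.

11.769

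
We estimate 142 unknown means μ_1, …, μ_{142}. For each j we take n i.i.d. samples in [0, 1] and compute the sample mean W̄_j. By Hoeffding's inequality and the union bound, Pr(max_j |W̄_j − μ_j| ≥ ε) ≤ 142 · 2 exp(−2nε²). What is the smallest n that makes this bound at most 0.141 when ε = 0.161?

147

Need 2·142·exp(−2nε²) ≤ 0.141, i.e. exp(−2nε²) ≤ 0.141/284.
So 2nε² ≥ ln(284/0.141) = 7.607970.
Hence n ≥ 7.607970/(2·0.161²) = 146.753.
The smallest integer n is 147.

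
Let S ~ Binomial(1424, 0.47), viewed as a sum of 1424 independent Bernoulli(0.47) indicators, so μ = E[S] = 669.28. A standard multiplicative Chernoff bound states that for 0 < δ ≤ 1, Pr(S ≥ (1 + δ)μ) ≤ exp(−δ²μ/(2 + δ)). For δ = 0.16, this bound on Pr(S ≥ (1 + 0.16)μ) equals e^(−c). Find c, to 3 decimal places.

c = δ²μ/(2 + δ) = 0.16²·669.28/(2 + 0.16) = 7.9322.

7.932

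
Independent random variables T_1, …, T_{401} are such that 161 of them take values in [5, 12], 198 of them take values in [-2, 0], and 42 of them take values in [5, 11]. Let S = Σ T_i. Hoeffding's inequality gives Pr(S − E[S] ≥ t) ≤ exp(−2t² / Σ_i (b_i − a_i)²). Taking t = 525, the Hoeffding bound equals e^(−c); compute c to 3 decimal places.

Σ(b_i − a_i)² = 161·7² + 198·2² + 42·6² = 10193.
c = 2t² / 10193 = 2·525² / 10193 = 54.0812.

54.081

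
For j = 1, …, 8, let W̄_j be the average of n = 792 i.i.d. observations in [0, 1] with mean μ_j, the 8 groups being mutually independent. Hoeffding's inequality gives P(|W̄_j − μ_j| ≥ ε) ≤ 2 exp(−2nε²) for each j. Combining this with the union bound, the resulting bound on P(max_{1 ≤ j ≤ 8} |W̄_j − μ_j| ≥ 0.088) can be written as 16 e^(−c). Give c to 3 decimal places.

12.266

Union bound over the 8 events: P(max_{1 ≤ j ≤ 8} |W̄_j − μ_j| ≥ 0.088) ≤ 8·2·exp(−2nε²) = 16 exp(−2·792·0.088²).
So c = 2·792·0.088² = 12.2665.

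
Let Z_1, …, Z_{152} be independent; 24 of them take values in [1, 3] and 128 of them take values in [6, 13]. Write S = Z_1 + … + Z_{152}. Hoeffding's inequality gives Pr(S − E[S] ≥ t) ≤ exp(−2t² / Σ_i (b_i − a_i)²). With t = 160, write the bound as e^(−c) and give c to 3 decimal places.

Σ(b_i − a_i)² = 24·2² + 128·7² = 6368.
c = 2t² / 6368 = 2·160² / 6368 = 8.0402.

8.040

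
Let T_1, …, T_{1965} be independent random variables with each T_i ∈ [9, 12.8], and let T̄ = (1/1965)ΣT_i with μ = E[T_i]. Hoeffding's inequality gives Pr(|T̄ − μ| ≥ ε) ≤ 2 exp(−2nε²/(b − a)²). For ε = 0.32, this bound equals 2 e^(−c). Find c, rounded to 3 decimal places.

27.869

c = 2nε²/(b − a)² = 2·1965·0.32² / 3.8² = 27.8693.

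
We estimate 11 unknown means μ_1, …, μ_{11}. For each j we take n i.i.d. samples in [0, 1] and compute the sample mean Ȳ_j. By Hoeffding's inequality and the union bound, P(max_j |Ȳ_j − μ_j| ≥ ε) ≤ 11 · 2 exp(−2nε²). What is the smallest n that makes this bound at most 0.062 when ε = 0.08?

Need 2·11·exp(−2nε²) ≤ 0.062, i.e. exp(−2nε²) ≤ 0.062/22.
So 2nε² ≥ ln(22/0.062) = 5.871663.
Hence n ≥ 5.871663/(2·0.08²) = 458.724.
The smallest integer n is 459.

459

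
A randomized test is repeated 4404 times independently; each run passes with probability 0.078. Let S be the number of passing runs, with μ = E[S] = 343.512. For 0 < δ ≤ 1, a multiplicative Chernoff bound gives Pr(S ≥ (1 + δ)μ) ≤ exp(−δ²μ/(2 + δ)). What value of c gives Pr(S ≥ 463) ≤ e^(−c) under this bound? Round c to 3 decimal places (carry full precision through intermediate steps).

17.703

Write 463 = (1 + δ)μ, so δ = 463/343.512 − 1 = 0.3478423…
Then the exponent is δ²μ/(2 + δ) = (463 − μ)² / (μ·(2 + δ)) = 17.702628.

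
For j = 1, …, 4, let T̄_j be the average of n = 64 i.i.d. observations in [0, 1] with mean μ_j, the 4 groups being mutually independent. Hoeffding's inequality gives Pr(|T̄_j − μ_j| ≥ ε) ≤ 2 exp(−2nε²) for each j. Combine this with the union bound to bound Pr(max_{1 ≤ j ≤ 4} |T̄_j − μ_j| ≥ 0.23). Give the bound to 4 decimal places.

Per-experiment Hoeffding bound: 2·exp(−2·64·0.23²) = 2·exp(−6.77120) = 0.0022926.
Union bound over 4 events: 4·0.0022926 = 0.00917.

0.0092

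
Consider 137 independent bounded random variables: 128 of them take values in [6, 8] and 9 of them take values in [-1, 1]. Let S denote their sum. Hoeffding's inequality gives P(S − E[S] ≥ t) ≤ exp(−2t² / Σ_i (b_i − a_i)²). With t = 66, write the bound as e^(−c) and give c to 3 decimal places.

15.898

Σ(b_i − a_i)² = 128·2² + 9·2² = 548.
c = 2t² / 548 = 2·66² / 548 = 15.8978.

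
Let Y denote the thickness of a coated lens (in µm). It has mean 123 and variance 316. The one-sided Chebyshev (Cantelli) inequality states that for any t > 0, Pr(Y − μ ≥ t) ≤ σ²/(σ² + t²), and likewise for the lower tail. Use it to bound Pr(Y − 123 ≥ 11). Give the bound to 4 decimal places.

0.7231

Here σ² = 316 and t = 11, so σ² + t² = 437.
Cantelli's bound: 316/437 = 0.7231.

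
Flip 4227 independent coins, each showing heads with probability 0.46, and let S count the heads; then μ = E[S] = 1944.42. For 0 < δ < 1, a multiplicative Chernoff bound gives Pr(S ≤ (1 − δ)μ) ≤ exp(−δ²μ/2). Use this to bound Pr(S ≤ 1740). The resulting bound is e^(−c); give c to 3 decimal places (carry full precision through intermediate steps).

10.746

Write 1740 = (1 − δ)μ, so δ = 1 − 1740/1944.42 = 0.1051316…
Then the exponent is δ²μ/2 = (μ − 1740)²/(2μ) = 10.745502.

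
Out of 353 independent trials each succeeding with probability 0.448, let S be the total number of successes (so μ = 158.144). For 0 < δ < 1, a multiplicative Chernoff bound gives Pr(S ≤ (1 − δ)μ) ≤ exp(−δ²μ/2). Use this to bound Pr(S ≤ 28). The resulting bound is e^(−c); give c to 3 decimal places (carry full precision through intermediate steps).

Write 28 = (1 − δ)μ, so δ = 1 − 28/158.144 = 0.8229462…
Then the exponent is δ²μ/2 = (μ − 28)²/(2μ) = 53.550754.

53.551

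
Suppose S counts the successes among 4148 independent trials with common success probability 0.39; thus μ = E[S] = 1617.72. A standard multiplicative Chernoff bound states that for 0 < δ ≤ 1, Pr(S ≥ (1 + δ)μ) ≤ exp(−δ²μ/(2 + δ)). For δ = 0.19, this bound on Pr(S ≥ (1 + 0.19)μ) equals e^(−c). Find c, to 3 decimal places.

c = δ²μ/(2 + δ) = 0.19²·1617.72/(2 + 0.19) = 26.6665.

26.667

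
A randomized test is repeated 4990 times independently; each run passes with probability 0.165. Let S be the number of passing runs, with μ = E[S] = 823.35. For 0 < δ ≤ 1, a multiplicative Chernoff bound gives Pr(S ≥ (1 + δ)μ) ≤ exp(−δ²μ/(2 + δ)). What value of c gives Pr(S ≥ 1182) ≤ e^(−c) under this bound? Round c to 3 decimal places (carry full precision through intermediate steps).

64.143

Write 1182 = (1 + δ)μ, so δ = 1182/823.35 − 1 = 0.4355985…
Then the exponent is δ²μ/(2 + δ) = (1182 − μ)² / (μ·(2 + δ)) = 64.143328.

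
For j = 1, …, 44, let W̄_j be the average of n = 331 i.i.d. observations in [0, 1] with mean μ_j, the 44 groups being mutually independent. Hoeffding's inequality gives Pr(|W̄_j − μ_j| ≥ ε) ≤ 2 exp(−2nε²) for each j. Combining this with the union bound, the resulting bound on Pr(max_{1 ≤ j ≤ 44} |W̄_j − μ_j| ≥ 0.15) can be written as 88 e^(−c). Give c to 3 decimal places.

14.895

Union bound over the 44 events: Pr(max_{1 ≤ j ≤ 44} |W̄_j − μ_j| ≥ 0.15) ≤ 44·2·exp(−2nε²) = 88 exp(−2·331·0.15²).
So c = 2·331·0.15² = 14.8950.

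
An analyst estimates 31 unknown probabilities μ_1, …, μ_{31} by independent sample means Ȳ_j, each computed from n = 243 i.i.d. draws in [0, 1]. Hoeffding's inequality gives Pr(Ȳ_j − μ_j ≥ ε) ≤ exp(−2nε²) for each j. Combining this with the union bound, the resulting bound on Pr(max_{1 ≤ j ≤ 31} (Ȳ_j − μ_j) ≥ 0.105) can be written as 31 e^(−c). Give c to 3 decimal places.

5.358

Union bound over the 31 events: Pr(max_{1 ≤ j ≤ 31} (Ȳ_j − μ_j) ≥ 0.105) ≤ 31·exp(−2nε²) = 31 exp(−2·243·0.105²).
So c = 2·243·0.105² = 5.3582.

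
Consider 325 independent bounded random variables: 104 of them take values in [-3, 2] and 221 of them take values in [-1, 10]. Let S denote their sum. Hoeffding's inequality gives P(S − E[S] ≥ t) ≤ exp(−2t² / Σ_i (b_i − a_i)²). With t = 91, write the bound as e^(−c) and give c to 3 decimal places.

Σ(b_i − a_i)² = 104·5² + 221·11² = 29341.
c = 2t² / 29341 = 2·91² / 29341 = 0.5645.

0.564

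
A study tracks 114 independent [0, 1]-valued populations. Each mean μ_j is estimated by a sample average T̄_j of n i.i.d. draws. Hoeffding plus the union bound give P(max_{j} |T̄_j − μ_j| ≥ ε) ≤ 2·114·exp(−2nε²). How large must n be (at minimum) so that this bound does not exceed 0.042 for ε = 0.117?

Need 2·114·exp(−2nε²) ≤ 0.042, i.e. exp(−2nε²) ≤ 0.042/228.
So 2nε² ≥ ln(228/0.042) = 8.599431.
Hence n ≥ 8.599431/(2·0.117²) = 314.100.
The smallest integer n is 315.

315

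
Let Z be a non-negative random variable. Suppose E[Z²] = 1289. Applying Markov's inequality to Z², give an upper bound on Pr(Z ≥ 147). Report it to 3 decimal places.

0.060

Since Z ≥ 0, the event {Z ≥ 147} is the same as {Z² ≥ 21609}.
Markov's inequality applied to Z² gives Pr(Z² ≥ 21609) ≤ E[Z²]/21609 = 1289/21609 = 0.0597.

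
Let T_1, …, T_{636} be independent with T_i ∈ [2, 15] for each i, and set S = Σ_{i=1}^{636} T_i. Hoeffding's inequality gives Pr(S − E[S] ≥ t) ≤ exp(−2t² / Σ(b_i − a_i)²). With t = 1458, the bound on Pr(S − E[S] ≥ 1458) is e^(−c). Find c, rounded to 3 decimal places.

Σ(b_i − a_i)² = 636·(13)² = 107484.
c = 2t²/107484 = 2·1458²/107484 = 39.5550.

39.555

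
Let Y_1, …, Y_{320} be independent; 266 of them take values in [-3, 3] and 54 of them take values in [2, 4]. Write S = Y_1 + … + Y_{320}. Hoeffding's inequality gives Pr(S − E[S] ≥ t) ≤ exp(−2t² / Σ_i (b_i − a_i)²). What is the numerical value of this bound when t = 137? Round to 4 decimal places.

Σ(b_i − a_i)² = 266·6² + 54·2² = 9792.
Exponent = 2·137² / 9792 = 3.83354.
Bound = exp(−3.83354) = 0.02163.

0.0216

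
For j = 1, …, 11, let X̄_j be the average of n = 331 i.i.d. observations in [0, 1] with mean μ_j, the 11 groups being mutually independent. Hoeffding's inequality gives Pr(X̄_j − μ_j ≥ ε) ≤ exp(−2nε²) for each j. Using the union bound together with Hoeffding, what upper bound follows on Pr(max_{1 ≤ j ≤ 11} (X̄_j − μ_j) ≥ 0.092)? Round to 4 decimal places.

Per-experiment Hoeffding bound: exp(−2·331·0.092²) = exp(−5.60317) = 0.0036862.
Union bound over 11 events: 11·0.0036862 = 0.04055.

0.0405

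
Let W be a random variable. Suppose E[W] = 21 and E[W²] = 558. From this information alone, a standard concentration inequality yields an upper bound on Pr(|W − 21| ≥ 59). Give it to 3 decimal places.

0.034

The first two moments determine the variance, so Chebyshev's inequality is the sharpest standard bound available.
Var(W) = E[W²] − (E[W])² = 558 − 441 = 117.
Chebyshev's inequality: Pr(|W − μ| ≥ t) ≤ Var(W)/t² = 117/3481 = 0.0336.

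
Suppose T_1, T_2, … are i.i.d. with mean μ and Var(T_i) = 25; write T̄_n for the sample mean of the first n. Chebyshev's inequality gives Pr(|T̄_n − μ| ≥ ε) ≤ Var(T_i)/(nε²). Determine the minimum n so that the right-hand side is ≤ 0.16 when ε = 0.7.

Require 25/(n·0.7²) ≤ 0.16, i.e. n ≥ 25/(0.16·0.7²) = 318.878.
The smallest integer n is 319.

319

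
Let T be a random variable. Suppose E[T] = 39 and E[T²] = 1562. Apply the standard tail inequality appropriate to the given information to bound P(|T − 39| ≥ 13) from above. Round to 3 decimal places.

0.243

The first two moments determine the variance, so Chebyshev's inequality is the sharpest standard bound available.
Var(T) = E[T²] − (E[T])² = 1562 − 1521 = 41.
Chebyshev's inequality: P(|T − μ| ≥ t) ≤ Var(T)/t² = 41/169 = 0.2426.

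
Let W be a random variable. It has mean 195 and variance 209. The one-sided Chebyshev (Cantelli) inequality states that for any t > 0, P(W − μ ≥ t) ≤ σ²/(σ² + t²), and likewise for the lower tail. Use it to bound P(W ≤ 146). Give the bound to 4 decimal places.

0.0801

Here σ² = 209 and t = 49, so σ² + t² = 2610.
Cantelli's bound: 209/2610 = 0.0801.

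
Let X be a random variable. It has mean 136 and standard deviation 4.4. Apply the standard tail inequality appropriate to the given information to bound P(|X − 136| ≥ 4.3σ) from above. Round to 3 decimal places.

0.054

Mean and variance are known, so Chebyshev's inequality applies.
Chebyshev: P(|X − μ| ≥ t) ≤ Var(X)/t².
Var(X) = σ² = 4.4² = 19.36.
t = 4.3·4.4 = 18.92.
Bound = 19.36 / 357.9664 = 0.0541.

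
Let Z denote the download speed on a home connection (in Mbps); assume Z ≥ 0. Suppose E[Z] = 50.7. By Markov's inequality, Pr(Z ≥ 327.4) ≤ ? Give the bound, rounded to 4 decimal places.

Markov's inequality: for a non-negative random variable, Pr(Z ≥ a) ≤ E[Z]/a.
Here E[Z] = 50.7 and a = 327.4, so the bound is 50.7/327.4 = 0.1549.

0.1549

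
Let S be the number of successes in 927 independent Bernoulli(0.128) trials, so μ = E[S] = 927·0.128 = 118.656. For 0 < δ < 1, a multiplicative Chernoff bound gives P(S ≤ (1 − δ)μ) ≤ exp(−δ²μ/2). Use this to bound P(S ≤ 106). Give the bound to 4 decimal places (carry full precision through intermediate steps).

0.5092

Write 106 = (1 − δ)μ, so δ = 1 − 106/118.656 = 0.1066613…
Then the exponent is δ²μ/2 = (μ − 106)²/(2μ) = 0.674953.
Bound = exp(−0.674953) = 0.50918.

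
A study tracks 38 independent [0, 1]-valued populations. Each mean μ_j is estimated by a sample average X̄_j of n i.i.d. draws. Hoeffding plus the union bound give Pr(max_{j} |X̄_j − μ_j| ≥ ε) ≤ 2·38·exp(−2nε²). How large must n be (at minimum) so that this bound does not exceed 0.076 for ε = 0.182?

Need 2·38·exp(−2nε²) ≤ 0.076, i.e. exp(−2nε²) ≤ 0.076/76.
So 2nε² ≥ ln(76/0.076) = 6.907755.
Hence n ≥ 6.907755/(2·0.182²) = 104.271.
The smallest integer n is 105.

105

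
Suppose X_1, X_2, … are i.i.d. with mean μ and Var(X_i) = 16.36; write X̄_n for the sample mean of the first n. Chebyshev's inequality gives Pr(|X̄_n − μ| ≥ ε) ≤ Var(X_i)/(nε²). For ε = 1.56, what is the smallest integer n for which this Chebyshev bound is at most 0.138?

Require 16.36/(n·1.56²) ≤ 0.138, i.e. n ≥ 16.36/(0.138·1.56²) = 48.714.
The smallest integer n is 49.

49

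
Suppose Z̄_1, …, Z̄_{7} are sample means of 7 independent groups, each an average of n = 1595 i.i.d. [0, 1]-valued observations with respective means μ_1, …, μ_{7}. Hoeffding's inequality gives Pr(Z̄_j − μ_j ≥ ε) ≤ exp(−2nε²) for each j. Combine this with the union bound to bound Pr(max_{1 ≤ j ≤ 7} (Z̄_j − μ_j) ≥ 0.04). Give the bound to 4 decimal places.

Per-experiment Hoeffding bound: exp(−2·1595·0.04²) = exp(−5.10400) = 0.0060724.
Union bound over 7 events: 7·0.0060724 = 0.04251.

0.0425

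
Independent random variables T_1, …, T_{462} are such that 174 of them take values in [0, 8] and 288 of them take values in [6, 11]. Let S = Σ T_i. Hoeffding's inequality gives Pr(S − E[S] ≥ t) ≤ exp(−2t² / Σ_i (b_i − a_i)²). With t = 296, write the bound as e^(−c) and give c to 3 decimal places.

9.557

Σ(b_i − a_i)² = 174·8² + 288·5² = 18336.
c = 2t² / 18336 = 2·296² / 18336 = 9.5567.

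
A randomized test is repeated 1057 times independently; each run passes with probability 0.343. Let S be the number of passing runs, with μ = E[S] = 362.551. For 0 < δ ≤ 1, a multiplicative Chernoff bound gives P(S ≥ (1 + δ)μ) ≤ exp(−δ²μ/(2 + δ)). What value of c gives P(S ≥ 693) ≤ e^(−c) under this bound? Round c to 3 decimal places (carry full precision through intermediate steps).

Write 693 = (1 + δ)μ, so δ = 693/362.551 − 1 = 0.9114552…
Then the exponent is δ²μ/(2 + δ) = (693 − μ)² / (μ·(2 + δ)) = 103.449802.

103.450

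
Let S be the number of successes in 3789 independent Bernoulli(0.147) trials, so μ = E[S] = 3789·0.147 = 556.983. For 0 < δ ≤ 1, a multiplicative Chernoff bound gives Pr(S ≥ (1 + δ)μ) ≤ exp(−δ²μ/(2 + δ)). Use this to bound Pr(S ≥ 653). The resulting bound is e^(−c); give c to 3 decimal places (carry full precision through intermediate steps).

7.619

Write 653 = (1 + δ)μ, so δ = 653/556.983 − 1 = 0.1723877…
Then the exponent is δ²μ/(2 + δ) = (653 − μ)² / (μ·(2 + δ)) = 7.619334.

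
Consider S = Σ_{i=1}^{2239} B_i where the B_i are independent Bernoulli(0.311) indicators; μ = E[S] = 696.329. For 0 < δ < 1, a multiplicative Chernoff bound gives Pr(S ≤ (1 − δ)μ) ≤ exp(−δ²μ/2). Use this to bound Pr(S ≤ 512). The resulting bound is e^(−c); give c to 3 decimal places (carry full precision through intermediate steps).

24.397

Write 512 = (1 − δ)μ, so δ = 1 − 512/696.329 = 0.2647154…
Then the exponent is δ²μ/2 = (μ − 512)²/(2μ) = 24.397361.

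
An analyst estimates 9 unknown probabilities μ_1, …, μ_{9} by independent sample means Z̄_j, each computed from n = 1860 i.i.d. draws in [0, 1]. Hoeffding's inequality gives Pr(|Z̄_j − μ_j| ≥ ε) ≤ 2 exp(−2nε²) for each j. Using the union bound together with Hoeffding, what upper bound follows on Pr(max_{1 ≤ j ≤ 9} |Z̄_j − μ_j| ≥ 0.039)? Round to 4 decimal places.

0.0628

Per-experiment Hoeffding bound: 2·exp(−2·1860·0.039²) = 2·exp(−5.65812) = 0.0069781.
Union bound over 9 events: 9·0.0069781 = 0.06280.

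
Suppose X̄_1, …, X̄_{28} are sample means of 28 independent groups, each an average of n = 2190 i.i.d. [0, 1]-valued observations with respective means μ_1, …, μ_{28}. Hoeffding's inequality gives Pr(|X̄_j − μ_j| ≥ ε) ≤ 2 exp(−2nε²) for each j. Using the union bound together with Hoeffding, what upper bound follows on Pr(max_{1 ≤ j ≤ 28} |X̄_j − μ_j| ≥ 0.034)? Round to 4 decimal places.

0.3542

Per-experiment Hoeffding bound: 2·exp(−2·2190·0.034²) = 2·exp(−5.06328) = 0.01265.
Union bound over 28 events: 28·0.01265 = 0.35419.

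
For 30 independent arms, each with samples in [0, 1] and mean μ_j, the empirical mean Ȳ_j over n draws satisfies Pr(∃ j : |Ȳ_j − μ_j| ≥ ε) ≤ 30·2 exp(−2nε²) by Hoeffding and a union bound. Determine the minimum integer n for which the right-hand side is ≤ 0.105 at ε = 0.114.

Need 2·30·exp(−2nε²) ≤ 0.105, i.e. exp(−2nε²) ≤ 0.105/60.
So 2nε² ≥ ln(60/0.105) = 6.348139.
Hence n ≥ 6.348139/(2·0.114²) = 244.234.
The smallest integer n is 245.

245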